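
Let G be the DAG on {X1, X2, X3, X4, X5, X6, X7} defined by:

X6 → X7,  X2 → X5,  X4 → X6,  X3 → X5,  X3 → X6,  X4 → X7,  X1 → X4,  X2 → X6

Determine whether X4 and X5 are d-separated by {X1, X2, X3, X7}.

Yes

Enumerating the 4 paths from X4 to X5 and testing each for blocking by {X1, X2, X3, X7}:
Path 1: X4 → X7 ← X6 ← X2 → X5
  X2 is a fork here and X2 is conditioned on, so the path is blocked at X2.
Path 2: X4 → X7 ← X6 ← X3 → X5
  X3 is a fork here and X3 is conditioned on, so the path is blocked at X3.
Path 3: X4 → X6 ← X2 → X5
  X2 is a fork here and X2 is conditioned on, so the path is blocked at X2.
Path 4: X4 → X6 ← X3 → X5
  X3 is a fork here and X3 is conditioned on, so the path is blocked at X3.
Since every path is blocked, d-separation holds.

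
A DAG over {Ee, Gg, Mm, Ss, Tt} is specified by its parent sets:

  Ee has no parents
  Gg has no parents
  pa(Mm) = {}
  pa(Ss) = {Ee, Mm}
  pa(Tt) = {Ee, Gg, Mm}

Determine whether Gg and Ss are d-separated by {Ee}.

Yes — Gg and Ss are d-separated given {Ee}.

We examine all 2 paths between Gg and Ss:
  1. Gg → Tt ← Mm → Ss — Tt:collider[blocks]; Mm:fork[open] ⇒ blocked
  2. Gg → Tt ← Ee → Ss — Tt:collider[blocks]; Ee:fork[blocks] ⇒ blocked
All paths are blocked; Gg ⊥ Ss | {Ee} holds.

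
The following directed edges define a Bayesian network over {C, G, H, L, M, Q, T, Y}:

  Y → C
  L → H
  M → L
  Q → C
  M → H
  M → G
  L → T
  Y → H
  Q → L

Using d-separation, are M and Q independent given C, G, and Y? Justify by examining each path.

There are 4 undirected paths between M and Q; checking each against the conditioning set {C, G, Y}:
Path 1: M → L ← Q
  L is a collider here and neither L nor any of its descendants is conditioned on, so the collider stays closed — the path is blocked at L.
Path 2: M → L → H ← Y → C ← Q
  H is a collider here and neither H nor any of its descendants is conditioned on, so the collider stays closed — the path is blocked at H.
Path 3: M → H ← Y → C ← Q
  H is a collider here and neither H nor any of its descendants is conditioned on, so the collider stays closed — the path is blocked at H.
Path 4: M → H ← L ← Q
  H is a collider here and neither H nor any of its descendants is conditioned on, so the collider stays closed — the path is blocked at H.
Every path is blocked, so M and Q are d-separated given {C, G, Y}.

Yes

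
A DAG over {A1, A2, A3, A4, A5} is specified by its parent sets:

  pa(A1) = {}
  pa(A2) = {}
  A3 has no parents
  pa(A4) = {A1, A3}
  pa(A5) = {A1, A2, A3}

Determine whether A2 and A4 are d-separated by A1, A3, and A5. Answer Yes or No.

Yes

We examine all 2 paths between A2 and A4:
  1. A2 → A5 ← A3 → A4 — A5:collider[open]; A3:fork[blocks] ⇒ blocked
  2. A2 → A5 ← A1 → A4 — A5:collider[open]; A1:fork[blocks] ⇒ blocked
Every path is blocked, so A2 and A4 are d-separated given {A1, A3, A5}.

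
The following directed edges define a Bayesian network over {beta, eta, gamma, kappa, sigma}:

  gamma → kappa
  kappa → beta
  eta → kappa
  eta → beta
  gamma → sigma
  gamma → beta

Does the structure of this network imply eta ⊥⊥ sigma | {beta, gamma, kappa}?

Yes — eta and sigma are d-separated given {beta, gamma, kappa}.

4 paths connect eta and sigma; each must be blocked for d-separation to hold:
  1. eta → kappa → beta ← gamma → sigma — kappa:chain[blocks]; beta:collider[open]; gamma:fork[blocks] ⇒ blocked
  2. eta → kappa ← gamma → sigma — kappa:collider[open]; gamma:fork[blocks] ⇒ blocked
  3. eta → beta ← kappa ← gamma → sigma — beta:collider[open]; kappa:chain[blocks]; gamma:fork[blocks] ⇒ blocked
  4. eta → beta ← gamma → sigma — beta:collider[open]; gamma:fork[blocks] ⇒ blocked
All paths are blocked; eta ⊥ sigma | {beta, gamma, kappa} holds.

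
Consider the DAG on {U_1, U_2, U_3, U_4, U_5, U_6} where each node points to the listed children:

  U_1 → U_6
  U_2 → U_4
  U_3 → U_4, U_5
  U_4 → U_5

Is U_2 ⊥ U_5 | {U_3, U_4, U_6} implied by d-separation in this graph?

There are 2 undirected paths between U_2 and U_5; checking each against the conditioning set {U_3, U_4, U_6}:
Path 1: U_2 → U_4 ← U_3 → U_5
  U_3 is a fork here and U_3 is conditioned on, so the path is blocked at U_3.
Path 2: U_2 → U_4 → U_5
  U_4 is a chain here and U_4 is conditioned on, so the path is blocked at U_4.
Since every path is blocked, d-separation holds.

Yes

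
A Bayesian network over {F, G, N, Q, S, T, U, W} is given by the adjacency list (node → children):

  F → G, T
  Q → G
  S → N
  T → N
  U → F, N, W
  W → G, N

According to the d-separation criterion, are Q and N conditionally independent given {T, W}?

We examine all 6 paths between Q and N:
  1. Q → G ← W → N — G:collider[blocks]; W:fork[blocks] ⇒ blocked
  2. Q → G ← W ← U → N — G:collider[blocks]; W:chain[blocks]; U:fork[open] ⇒ blocked
  3. Q → G ← W ← U → F → T → N — G:collider[blocks]; W:chain[blocks]; U:fork[open]; F:chain[open]; T:chain[blocks] ⇒ blocked
  4. Q → G ← F ← U → W → N — G:collider[blocks]; F:chain[open]; U:fork[open]; W:chain[blocks] ⇒ blocked
  5. Q → G ← F ← U → N — G:collider[blocks]; F:chain[open]; U:fork[open] ⇒ blocked
  6. Q → G ← F → T → N — G:collider[blocks]; F:fork[open]; T:chain[blocks] ⇒ blocked
All paths are blocked; Q ⊥ N | {T, W} holds.

Yes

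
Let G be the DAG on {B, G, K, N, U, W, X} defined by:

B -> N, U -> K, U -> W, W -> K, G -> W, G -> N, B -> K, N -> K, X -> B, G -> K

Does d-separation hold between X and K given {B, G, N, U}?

Enumerating the 5 paths from X to K and testing each for blocking by {B, G, N, U}:
Path 1: X → B → N → K
  B is a chain here and B is conditioned on, so the path is blocked at B.
Path 2: X → B → N ← G → W ← U → K
  B is a chain here and B is conditioned on, so the path is blocked at B.
Path 3: X → B → N ← G → W → K
  B is a chain here and B is conditioned on, so the path is blocked at B.
Path 4: X → B → N ← G → K
  B is a chain here and B is conditioned on, so the path is blocked at B.
Path 5: X → B → K
  B is a chain here and B is conditioned on, so the path is blocked at B.
Every path is blocked, so X and K are d-separated given {B, G, N, U}.

Yes — X and K are d-separated given {B, G, N, U}.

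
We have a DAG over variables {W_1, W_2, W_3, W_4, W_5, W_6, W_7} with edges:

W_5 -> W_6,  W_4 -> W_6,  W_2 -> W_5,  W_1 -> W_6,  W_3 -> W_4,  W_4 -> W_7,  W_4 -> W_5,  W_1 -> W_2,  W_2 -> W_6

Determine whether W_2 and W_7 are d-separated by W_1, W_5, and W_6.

No — W_2 and W_7 are not d-separated given {W_1, W_5, W_6}.

Enumerating the 6 paths from W_2 to W_7 and testing each for blocking by {W_1, W_5, W_6}:
Path 1: W_2 → W_5 ← W_4 → W_7
  W_5 is a collider and W_5 is conditioned on, which opens it; W_4 is a fork and W_4 is not conditioned on — no node blocks this path, so it is active.
Path 2: W_2 → W_5 → W_6 ← W_4 → W_7
  W_5 is a chain here and W_5 is conditioned on, so the path is blocked at W_5.
Path 3: W_2 → W_6 ← W_4 → W_7
  W_6 is a collider and W_6 is conditioned on, which opens it; W_4 is a fork and W_4 is not conditioned on — no node blocks this path, so it is active.
Path 4: W_2 → W_6 ← W_5 ← W_4 → W_7
  W_5 is a chain here and W_5 is conditioned on, so the path is blocked at W_5.
Path 5: W_2 ← W_1 → W_6 ← W_4 → W_7
  W_1 is a fork here and W_1 is conditioned on, so the path is blocked at W_1.
Path 6: W_2 ← W_1 → W_6 ← W_5 ← W_4 → W_7
  W_1 is a fork here and W_1 is conditioned on, so the path is blocked at W_1.
At least one path is unblocked, so d-separation fails.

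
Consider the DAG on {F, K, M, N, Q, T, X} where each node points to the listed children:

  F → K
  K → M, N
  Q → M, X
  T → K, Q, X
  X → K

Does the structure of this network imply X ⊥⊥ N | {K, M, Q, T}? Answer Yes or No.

Yes — X and N are d-separated given {K, M, Q, T}.

5 paths connect X and N; each must be blocked for d-separation to hold:
Path 1: X → K → N
  K is a chain here and K is conditioned on, so the path is blocked at K.
Path 2: X ← T → K → N
  T is a fork here and T is conditioned on, so the path is blocked at T.
Path 3: X ← T → Q → M ← K → N
  T is a fork here and T is conditioned on, so the path is blocked at T.
Path 4: X ← Q ← T → K → N
  Q is a chain here and Q is conditioned on, so the path is blocked at Q.
Path 5: X ← Q → M ← K → N
  Q is a fork here and Q is conditioned on, so the path is blocked at Q.
Since every path is blocked, d-separation holds.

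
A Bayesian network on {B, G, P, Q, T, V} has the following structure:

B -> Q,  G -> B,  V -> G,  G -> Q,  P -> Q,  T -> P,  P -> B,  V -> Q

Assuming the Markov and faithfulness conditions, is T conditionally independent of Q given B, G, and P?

4 paths connect T and Q; each must be blocked for d-separation to hold:
  1. T → P → B ← G ← V → Q — P:chain[blocks]; B:collider[open]; G:chain[blocks]; V:fork[open] ⇒ blocked
  2. T → P → B ← G → Q — P:chain[blocks]; B:collider[open]; G:fork[blocks] ⇒ blocked
  3. T → P → B → Q — P:chain[blocks]; B:chain[blocks] ⇒ blocked
  4. T → P → Q — P:chain[blocks] ⇒ blocked
Every path is blocked, so T and Q are d-separated given {B, G, P}.

Yes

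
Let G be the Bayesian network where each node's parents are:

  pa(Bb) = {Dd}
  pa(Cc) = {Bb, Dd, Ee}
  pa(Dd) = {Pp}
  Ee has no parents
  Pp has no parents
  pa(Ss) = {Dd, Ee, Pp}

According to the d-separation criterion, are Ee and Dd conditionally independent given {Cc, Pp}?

We examine all 4 paths between Ee and Dd:
Path 1: Ee → Cc ← Bb ← Dd
  Cc is a collider and Cc is conditioned on, which opens it; Bb is a chain and Bb is not conditioned on — no node blocks this path, so it is active.
Path 2: Ee → Cc ← Dd
  Cc is a collider and Cc is conditioned on, which opens it — no node blocks this path, so it is active.
Path 3: Ee → Ss ← Pp → Dd
  Ss is a collider here and neither Ss nor any of its descendants is conditioned on, so the collider stays closed — the path is blocked at Ss.
Path 4: Ee → Ss ← Dd
  Ss is a collider here and neither Ss nor any of its descendants is conditioned on, so the collider stays closed — the path is blocked at Ss.
At least one path is unblocked, so d-separation fails.

No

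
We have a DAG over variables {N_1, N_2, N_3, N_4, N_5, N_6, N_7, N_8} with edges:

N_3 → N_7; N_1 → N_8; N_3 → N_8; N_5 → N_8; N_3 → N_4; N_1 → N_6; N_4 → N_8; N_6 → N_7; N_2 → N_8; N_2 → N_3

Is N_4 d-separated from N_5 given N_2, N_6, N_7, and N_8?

No — N_4 and N_5 are not d-separated given {N_2, N_6, N_7, N_8}.

There are 4 undirected paths between N_4 and N_5; checking each against the conditioning set {N_2, N_6, N_7, N_8}:
Path 1: N_4 → N_8 ← N_5
  N_8 is a collider and N_8 is conditioned on, which opens it — no node blocks this path, so it is active.
Path 2: N_4 ← N_3 → N_8 ← N_5
  N_3 is a fork and N_3 is not conditioned on; N_8 is a collider and N_8 is conditioned on, which opens it — no node blocks this path, so it is active.
Path 3: N_4 ← N_3 → N_7 ← N_6 ← N_1 → N_8 ← N_5
  N_6 is a chain here and N_6 is conditioned on, so the path is blocked at N_6.
Path 4: N_4 ← N_3 ← N_2 → N_8 ← N_5
  N_2 is a fork here and N_2 is conditioned on, so the path is blocked at N_2.
Since the path N_4 → N_8 ← N_5 is active, N_4 and N_5 are not d-separated given {N_2, N_6, N_7, N_8}.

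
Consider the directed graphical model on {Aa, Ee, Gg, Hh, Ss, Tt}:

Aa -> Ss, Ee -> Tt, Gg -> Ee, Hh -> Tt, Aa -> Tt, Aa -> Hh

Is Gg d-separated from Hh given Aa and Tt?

No

2 paths connect Gg and Hh; each must be blocked for d-separation to hold:
Path 1: Gg → Ee → Tt ← Hh
  Ee is a chain and Ee is not conditioned on; Tt is a collider and Tt is conditioned on, which opens it — no node blocks this path, so it is active.
Path 2: Gg → Ee → Tt ← Aa → Hh
  Aa is a fork here and Aa is conditioned on, so the path is blocked at Aa.
Because an active path exists, Gg and Hh are not d-separated.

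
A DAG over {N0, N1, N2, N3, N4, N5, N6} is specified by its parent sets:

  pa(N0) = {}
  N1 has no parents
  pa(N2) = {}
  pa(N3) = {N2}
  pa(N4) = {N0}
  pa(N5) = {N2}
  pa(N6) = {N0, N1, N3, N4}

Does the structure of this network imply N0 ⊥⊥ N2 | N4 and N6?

We examine all 2 paths between N0 and N2:
  1. N0 → N4 → N6 ← N3 ← N2 — N4:chain[blocks]; N6:collider[open]; N3:chain[open] ⇒ blocked
  2. N0 → N6 ← N3 ← N2 — N6:collider[open]; N3:chain[open] ⇒ active
Because an active path exists, N0 and N2 are not d-separated.

No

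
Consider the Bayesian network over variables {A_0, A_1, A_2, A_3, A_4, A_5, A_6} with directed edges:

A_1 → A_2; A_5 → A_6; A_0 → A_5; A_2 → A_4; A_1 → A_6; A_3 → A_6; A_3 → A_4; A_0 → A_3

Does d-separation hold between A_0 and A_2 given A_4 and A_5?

There are 4 undirected paths between A_0 and A_2; checking each against the conditioning set {A_4, A_5}:
Path 1: A_0 → A_3 → A_6 ← A_1 → A_2
  A_6 is a collider here and neither A_6 nor any of its descendants is conditioned on, so the collider stays closed — the path is blocked at A_6.
Path 2: A_0 → A_3 → A_4 ← A_2
  A_3 is a chain and A_3 is not conditioned on; A_4 is a collider and A_4 is conditioned on, which opens it — no node blocks this path, so it is active.
Path 3: A_0 → A_5 → A_6 ← A_1 → A_2
  A_5 is a chain here and A_5 is conditioned on, so the path is blocked at A_5.
Path 4: A_0 → A_5 → A_6 ← A_3 → A_4 ← A_2
  A_5 is a chain here and A_5 is conditioned on, so the path is blocked at A_5.
Because an active path exists, A_0 and A_2 are not d-separated.

No — A_0 and A_2 are not d-separated given {A_4, A_5}.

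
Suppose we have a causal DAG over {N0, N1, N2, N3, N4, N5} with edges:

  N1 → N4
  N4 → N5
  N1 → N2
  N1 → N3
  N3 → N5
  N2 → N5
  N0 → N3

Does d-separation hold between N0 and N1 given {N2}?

We examine all 3 paths between N0 and N1:
Path 1: N0 → N3 ← N1
  N3 is a collider here and neither N3 nor any of its descendants is conditioned on, so the collider stays closed — the path is blocked at N3.
Path 2: N0 → N3 → N5 ← N2 ← N1
  N5 is a collider here and neither N5 nor any of its descendants is conditioned on, so the collider stays closed — the path is blocked at N5.
Path 3: N0 → N3 → N5 ← N4 ← N1
  N5 is a collider here and neither N5 nor any of its descendants is conditioned on, so the collider stays closed — the path is blocked at N5.
All paths are blocked; N0 ⊥ N1 | {N2} holds.

Yes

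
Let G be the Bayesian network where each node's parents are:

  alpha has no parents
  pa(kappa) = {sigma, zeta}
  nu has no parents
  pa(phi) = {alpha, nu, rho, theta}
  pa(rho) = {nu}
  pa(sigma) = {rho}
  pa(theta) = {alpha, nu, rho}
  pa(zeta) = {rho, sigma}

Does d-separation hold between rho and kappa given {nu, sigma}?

Enumerating the 4 paths from rho to kappa and testing each for blocking by {nu, sigma}:
  1. rho → sigma → kappa — sigma:chain[blocks] ⇒ blocked
  2. rho → sigma → zeta → kappa — sigma:chain[blocks]; zeta:chain[open] ⇒ blocked
  3. rho → zeta → kappa — zeta:chain[open] ⇒ active
  4. rho → zeta ← sigma → kappa — zeta:collider[blocks]; sigma:fork[blocks] ⇒ blocked
At least one path is unblocked, so d-separation fails.

No — rho and kappa are not d-separated given {nu, sigma}.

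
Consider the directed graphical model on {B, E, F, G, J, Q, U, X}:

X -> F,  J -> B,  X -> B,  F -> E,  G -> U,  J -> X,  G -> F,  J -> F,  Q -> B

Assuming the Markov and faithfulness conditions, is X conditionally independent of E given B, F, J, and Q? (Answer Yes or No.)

There are 3 undirected paths between X and E; checking each against the conditioning set {B, F, J, Q}:
Path 1: X → F → E
  F is a chain here and F is conditioned on, so the path is blocked at F.
Path 2: X → B ← J → F → E
  J is a fork here and J is conditioned on, so the path is blocked at J.
Path 3: X ← J → F → E
  J is a fork here and J is conditioned on, so the path is blocked at J.
Every path is blocked, so X and E are d-separated given {B, F, J, Q}.

Yes — X and E are d-separated given {B, F, J, Q}.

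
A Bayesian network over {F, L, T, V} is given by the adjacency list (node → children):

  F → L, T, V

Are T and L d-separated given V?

Only one path connects T and L:
Path 1: T ← F → L
  F is a fork and F is not conditioned on — no node blocks this path, so it is active.
At least one path is unblocked, so d-separation fails.

No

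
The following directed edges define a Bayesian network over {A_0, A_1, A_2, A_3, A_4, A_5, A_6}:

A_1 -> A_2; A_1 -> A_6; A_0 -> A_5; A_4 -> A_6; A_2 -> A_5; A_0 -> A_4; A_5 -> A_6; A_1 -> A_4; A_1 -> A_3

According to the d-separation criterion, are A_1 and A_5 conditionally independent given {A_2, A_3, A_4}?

No

5 paths connect A_1 and A_5; each must be blocked for d-separation to hold:
  1. A_1 → A_6 ← A_5 — A_6:collider[blocks] ⇒ blocked
  2. A_1 → A_6 ← A_4 ← A_0 → A_5 — A_6:collider[blocks]; A_4:chain[blocks]; A_0:fork[open] ⇒ blocked
  3. A_1 → A_2 → A_5 — A_2:chain[blocks] ⇒ blocked
  4. A_1 → A_4 → A_6 ← A_5 — A_4:chain[blocks]; A_6:collider[blocks] ⇒ blocked
  5. A_1 → A_4 ← A_0 → A_5 — A_4:collider[open]; A_0:fork[open] ⇒ active
Since the path A_1 → A_4 ← A_0 → A_5 is active, A_1 and A_5 are not d-separated given {A_2, A_3, A_4}.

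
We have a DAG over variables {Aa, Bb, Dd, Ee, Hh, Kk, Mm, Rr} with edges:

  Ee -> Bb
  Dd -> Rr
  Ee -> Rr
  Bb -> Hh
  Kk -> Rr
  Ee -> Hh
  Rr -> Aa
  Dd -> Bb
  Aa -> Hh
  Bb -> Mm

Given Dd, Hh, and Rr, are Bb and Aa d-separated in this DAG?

No

6 paths connect Bb and Aa; each must be blocked for d-separation to hold:
Path 1: Bb ← Ee → Rr → Aa
  Rr is a chain here and Rr is conditioned on, so the path is blocked at Rr.
Path 2: Bb ← Ee → Hh ← Aa
  Ee is a fork and Ee is not conditioned on; Hh is a collider and Hh is conditioned on, which opens it — no node blocks this path, so it is active.
Path 3: Bb ← Dd → Rr ← Ee → Hh ← Aa
  Dd is a fork here and Dd is conditioned on, so the path is blocked at Dd.
Path 4: Bb ← Dd → Rr → Aa
  Dd is a fork here and Dd is conditioned on, so the path is blocked at Dd.
Path 5: Bb → Hh ← Ee → Rr → Aa
  Rr is a chain here and Rr is conditioned on, so the path is blocked at Rr.
Path 6: Bb → Hh ← Aa
  Hh is a collider and Hh is conditioned on, which opens it — no node blocks this path, so it is active.
Because an active path exists, Bb and Aa are not d-separated.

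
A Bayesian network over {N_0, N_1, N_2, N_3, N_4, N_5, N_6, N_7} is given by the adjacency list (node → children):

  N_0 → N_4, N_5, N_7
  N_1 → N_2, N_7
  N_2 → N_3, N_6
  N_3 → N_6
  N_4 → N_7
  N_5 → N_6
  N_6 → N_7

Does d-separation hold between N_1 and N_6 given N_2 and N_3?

Enumerating the 5 paths from N_1 to N_6 and testing each for blocking by {N_2, N_3}:
Path 1: N_1 → N_2 → N_6
  N_2 is a chain here and N_2 is conditioned on, so the path is blocked at N_2.
Path 2: N_1 → N_2 → N_3 → N_6
  N_2 is a chain here and N_2 is conditioned on, so the path is blocked at N_2.
Path 3: N_1 → N_7 ← N_6
  N_7 is a collider here and neither N_7 nor any of its descendants is conditioned on, so the collider stays closed — the path is blocked at N_7.
Path 4: N_1 → N_7 ← N_0 → N_5 → N_6
  N_7 is a collider here and neither N_7 nor any of its descendants is conditioned on, so the collider stays closed — the path is blocked at N_7.
Path 5: N_1 → N_7 ← N_4 ← N_0 → N_5 → N_6
  N_7 is a collider here and neither N_7 nor any of its descendants is conditioned on, so the collider stays closed — the path is blocked at N_7.
All paths are blocked; N_1 ⊥ N_6 | {N_2, N_3} holds.

Yes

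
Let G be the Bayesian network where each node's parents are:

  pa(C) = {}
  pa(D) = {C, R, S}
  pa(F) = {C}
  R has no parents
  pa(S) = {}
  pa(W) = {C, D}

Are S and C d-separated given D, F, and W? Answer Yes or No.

We examine all 2 paths between S and C:
Path 1: S → D → W ← C
  D is a chain here and D is conditioned on, so the path is blocked at D.
Path 2: S → D ← C
  D is a collider and D is conditioned on, which opens it — no node blocks this path, so it is active.
Since the path S → D ← C is active, S and C are not d-separated given {D, F, W}.

No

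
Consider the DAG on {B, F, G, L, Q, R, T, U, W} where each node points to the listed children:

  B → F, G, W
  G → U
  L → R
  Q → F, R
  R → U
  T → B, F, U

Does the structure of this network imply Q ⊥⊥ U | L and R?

Yes

5 paths connect Q and U; each must be blocked for d-separation to hold:
Path 1: Q → R → U
  R is a chain here and R is conditioned on, so the path is blocked at R.
Path 2: Q → F ← T → U
  F is a collider here and neither F nor any of its descendants is conditioned on, so the collider stays closed — the path is blocked at F.
Path 3: Q → F ← T → B → G → U
  F is a collider here and neither F nor any of its descendants is conditioned on, so the collider stays closed — the path is blocked at F.
Path 4: Q → F ← B ← T → U
  F is a collider here and neither F nor any of its descendants is conditioned on, so the collider stays closed — the path is blocked at F.
Path 5: Q → F ← B → G → U
  F is a collider here and neither F nor any of its descendants is conditioned on, so the collider stays closed — the path is blocked at F.
Every path is blocked, so Q and U are d-separated given {L, R}.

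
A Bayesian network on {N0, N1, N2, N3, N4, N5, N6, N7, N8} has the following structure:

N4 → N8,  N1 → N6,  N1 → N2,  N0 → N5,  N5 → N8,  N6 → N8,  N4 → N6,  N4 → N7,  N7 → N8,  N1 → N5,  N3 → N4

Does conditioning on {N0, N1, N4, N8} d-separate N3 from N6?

There are 5 undirected paths between N3 and N6; checking each against the conditioning set {N0, N1, N4, N8}:
  1. N3 → N4 → N7 → N8 ← N5 ← N1 → N6 — N4:chain[blocks]; N7:chain[open]; N8:collider[open]; N5:chain[open]; N1:fork[blocks] ⇒ blocked
  2. N3 → N4 → N7 → N8 ← N6 — N4:chain[blocks]; N7:chain[open]; N8:collider[open] ⇒ blocked
  3. N3 → N4 → N6 — N4:chain[blocks] ⇒ blocked
  4. N3 → N4 → N8 ← N5 ← N1 → N6 — N4:chain[blocks]; N8:collider[open]; N5:chain[open]; N1:fork[blocks] ⇒ blocked
  5. N3 → N4 → N8 ← N6 — N4:chain[blocks]; N8:collider[open] ⇒ blocked
All paths are blocked; N3 ⊥ N6 | {N0, N1, N4, N8} holds.

Yes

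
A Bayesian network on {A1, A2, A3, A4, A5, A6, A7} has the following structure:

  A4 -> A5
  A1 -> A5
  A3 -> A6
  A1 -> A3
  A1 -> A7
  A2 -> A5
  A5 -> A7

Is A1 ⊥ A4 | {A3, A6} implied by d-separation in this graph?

2 paths connect A1 and A4; each must be blocked for d-separation to hold:
  1. A1 → A5 ← A4 — A5:collider[blocks] ⇒ blocked
  2. A1 → A7 ← A5 ← A4 — A7:collider[blocks]; A5:chain[open] ⇒ blocked
Since every path is blocked, d-separation holds.

Yes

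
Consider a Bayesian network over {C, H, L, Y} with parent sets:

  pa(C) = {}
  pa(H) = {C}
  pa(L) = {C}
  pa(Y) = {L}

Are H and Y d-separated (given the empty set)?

No

There is one path between H and Y:
Path 1: H ← C → L → Y
  C is a fork and C is not conditioned on; L is a chain and L is not conditioned on — no node blocks this path, so it is active.
Since the path H ← C → L → Y is active, H and Y are not d-separated given ∅.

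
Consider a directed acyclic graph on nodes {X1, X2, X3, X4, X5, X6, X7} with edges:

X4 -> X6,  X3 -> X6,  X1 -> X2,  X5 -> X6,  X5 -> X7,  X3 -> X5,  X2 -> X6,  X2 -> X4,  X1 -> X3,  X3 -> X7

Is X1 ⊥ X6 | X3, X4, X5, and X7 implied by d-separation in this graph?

There are 5 undirected paths between X1 and X6; checking each against the conditioning set {X3, X4, X5, X7}:
Path 1: X1 → X2 → X4 → X6
  X4 is a chain here and X4 is conditioned on, so the path is blocked at X4.
Path 2: X1 → X2 → X6
  X2 is a chain and X2 is not conditioned on — no node blocks this path, so it is active.
Path 3: X1 → X3 → X7 ← X5 → X6
  X3 is a chain here and X3 is conditioned on, so the path is blocked at X3.
Path 4: X1 → X3 → X5 → X6
  X3 is a chain here and X3 is conditioned on, so the path is blocked at X3.
Path 5: X1 → X3 → X6
  X3 is a chain here and X3 is conditioned on, so the path is blocked at X3.
At least one path is unblocked, so d-separation fails.

No — X1 and X6 are not d-separated given {X3, X4, X5, X7}.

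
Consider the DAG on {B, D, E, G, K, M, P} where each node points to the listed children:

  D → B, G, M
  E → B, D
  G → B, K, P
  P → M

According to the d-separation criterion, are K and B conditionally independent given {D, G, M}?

Enumerating the 5 paths from K to B and testing each for blocking by {D, G, M}:
  1. K ← G → P → M ← D → B — G:fork[blocks]; P:chain[open]; M:collider[open]; D:fork[blocks] ⇒ blocked
  2. K ← G → P → M ← D ← E → B — G:fork[blocks]; P:chain[open]; M:collider[open]; D:chain[blocks]; E:fork[open] ⇒ blocked
  3. K ← G ← D → B — G:chain[blocks]; D:fork[blocks] ⇒ blocked
  4. K ← G ← D ← E → B — G:chain[blocks]; D:chain[blocks]; E:fork[open] ⇒ blocked
  5. K ← G → B — G:fork[blocks] ⇒ blocked
Since every path is blocked, d-separation holds.

Yes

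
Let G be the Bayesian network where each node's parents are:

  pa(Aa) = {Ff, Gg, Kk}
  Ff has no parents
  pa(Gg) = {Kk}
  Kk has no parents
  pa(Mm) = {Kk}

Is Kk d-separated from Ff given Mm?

Yes — Kk and Ff are d-separated given {Mm}.

We examine all 2 paths between Kk and Ff:
  1. Kk → Gg → Aa ← Ff — Gg:chain[open]; Aa:collider[blocks] ⇒ blocked
  2. Kk → Aa ← Ff — Aa:collider[blocks] ⇒ blocked
Since every path is blocked, d-separation holds.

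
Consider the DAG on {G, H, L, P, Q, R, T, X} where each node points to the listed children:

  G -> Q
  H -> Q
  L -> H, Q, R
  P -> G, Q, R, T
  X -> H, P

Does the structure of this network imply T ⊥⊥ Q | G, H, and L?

No

There are 6 undirected paths between T and Q; checking each against the conditioning set {G, H, L}:
Path 1: T ← P → G → Q
  G is a chain here and G is conditioned on, so the path is blocked at G.
Path 2: T ← P → R ← L → Q
  R is a collider here and neither R nor any of its descendants is conditioned on, so the collider stays closed — the path is blocked at R.
Path 3: T ← P → R ← L → H → Q
  R is a collider here and neither R nor any of its descendants is conditioned on, so the collider stays closed — the path is blocked at R.
Path 4: T ← P ← X → H ← L → Q
  L is a fork here and L is conditioned on, so the path is blocked at L.
Path 5: T ← P ← X → H → Q
  H is a chain here and H is conditioned on, so the path is blocked at H.
Path 6: T ← P → Q
  P is a fork and P is not conditioned on — no node blocks this path, so it is active.
Since the path T ← P → Q is active, T and Q are not d-separated given {G, H, L}.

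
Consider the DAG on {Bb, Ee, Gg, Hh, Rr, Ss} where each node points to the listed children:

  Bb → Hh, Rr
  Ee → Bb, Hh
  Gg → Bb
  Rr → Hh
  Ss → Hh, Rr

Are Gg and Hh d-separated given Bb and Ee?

Yes — Gg and Hh are d-separated given {Bb, Ee}.

4 paths connect Gg and Hh; each must be blocked for d-separation to hold:
Path 1: Gg → Bb → Hh
  Bb is a chain here and Bb is conditioned on, so the path is blocked at Bb.
Path 2: Gg → Bb ← Ee → Hh
  Ee is a fork here and Ee is conditioned on, so the path is blocked at Ee.
Path 3: Gg → Bb → Rr ← Ss → Hh
  Bb is a chain here and Bb is conditioned on, so the path is blocked at Bb.
Path 4: Gg → Bb → Rr → Hh
  Bb is a chain here and Bb is conditioned on, so the path is blocked at Bb.
Every path is blocked, so Gg and Hh are d-separated given {Bb, Ee}.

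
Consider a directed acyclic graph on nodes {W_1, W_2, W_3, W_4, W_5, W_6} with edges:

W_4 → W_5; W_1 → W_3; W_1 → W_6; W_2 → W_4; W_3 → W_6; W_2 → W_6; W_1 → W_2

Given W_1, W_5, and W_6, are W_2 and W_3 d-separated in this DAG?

4 paths connect W_2 and W_3; each must be blocked for d-separation to hold:
Path 1: W_2 → W_6 ← W_3
  W_6 is a collider and W_6 is conditioned on, which opens it — no node blocks this path, so it is active.
Path 2: W_2 → W_6 ← W_1 → W_3
  W_1 is a fork here and W_1 is conditioned on, so the path is blocked at W_1.
Path 3: W_2 ← W_1 → W_6 ← W_3
  W_1 is a fork here and W_1 is conditioned on, so the path is blocked at W_1.
Path 4: W_2 ← W_1 → W_3
  W_1 is a fork here and W_1 is conditioned on, so the path is blocked at W_1.
Since the path W_2 → W_6 ← W_3 is active, W_2 and W_3 are not d-separated given {W_1, W_5, W_6}.

No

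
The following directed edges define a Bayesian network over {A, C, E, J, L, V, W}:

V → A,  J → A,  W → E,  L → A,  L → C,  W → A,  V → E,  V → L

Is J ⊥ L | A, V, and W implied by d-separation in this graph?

Enumerating the 3 paths from J to L and testing each for blocking by {A, V, W}:
  1. J → A ← W → E ← V → L — A:collider[open]; W:fork[blocks]; E:collider[blocks]; V:fork[blocks] ⇒ blocked
  2. J → A ← V → L — A:collider[open]; V:fork[blocks] ⇒ blocked
  3. J → A ← L — A:collider[open] ⇒ active
At least one path is unblocked, so d-separation fails.

No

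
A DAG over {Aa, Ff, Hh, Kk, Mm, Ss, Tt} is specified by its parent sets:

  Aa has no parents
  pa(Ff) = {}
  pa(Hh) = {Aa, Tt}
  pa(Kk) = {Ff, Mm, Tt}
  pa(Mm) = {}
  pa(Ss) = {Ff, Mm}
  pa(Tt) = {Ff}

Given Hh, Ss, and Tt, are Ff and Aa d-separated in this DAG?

3 paths connect Ff and Aa; each must be blocked for d-separation to hold:
Path 1: Ff → Kk ← Tt → Hh ← Aa
  Kk is a collider here and neither Kk nor any of its descendants is conditioned on, so the collider stays closed — the path is blocked at Kk.
Path 2: Ff → Ss ← Mm → Kk ← Tt → Hh ← Aa
  Kk is a collider here and neither Kk nor any of its descendants is conditioned on, so the collider stays closed — the path is blocked at Kk.
Path 3: Ff → Tt → Hh ← Aa
  Tt is a chain here and Tt is conditioned on, so the path is blocked at Tt.
Since every path is blocked, d-separation holds.

Yes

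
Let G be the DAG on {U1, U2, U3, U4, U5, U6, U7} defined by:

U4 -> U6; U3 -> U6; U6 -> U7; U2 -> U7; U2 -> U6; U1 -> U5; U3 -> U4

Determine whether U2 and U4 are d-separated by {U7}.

No

4 paths connect U2 and U4; each must be blocked for d-separation to hold:
Path 1: U2 → U6 ← U3 → U4
  U6 is a collider and its descendant U7 is conditioned on, which opens it; U3 is a fork and U3 is not conditioned on — no node blocks this path, so it is active.
Path 2: U2 → U6 ← U4
  U6 is a collider and its descendant U7 is conditioned on, which opens it — no node blocks this path, so it is active.
Path 3: U2 → U7 ← U6 ← U3 → U4
  U7 is a collider and U7 is conditioned on, which opens it; U6 is a chain and U6 is not conditioned on; U3 is a fork and U3 is not conditioned on — no node blocks this path, so it is active.
Path 4: U2 → U7 ← U6 ← U4
  U7 is a collider and U7 is conditioned on, which opens it; U6 is a chain and U6 is not conditioned on — no node blocks this path, so it is active.
At least one path is unblocked, so d-separation fails.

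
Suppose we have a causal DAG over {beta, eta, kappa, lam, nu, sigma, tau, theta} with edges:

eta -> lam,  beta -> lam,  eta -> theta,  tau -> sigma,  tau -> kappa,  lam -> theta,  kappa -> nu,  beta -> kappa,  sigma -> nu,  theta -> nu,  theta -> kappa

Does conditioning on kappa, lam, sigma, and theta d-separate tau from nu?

Yes — tau and nu are d-separated given {kappa, lam, sigma, theta}.

There are 5 undirected paths between tau and nu; checking each against the conditioning set {kappa, lam, sigma, theta}:
Path 1: tau → kappa → nu
  kappa is a chain here and kappa is conditioned on, so the path is blocked at kappa.
Path 2: tau → kappa ← beta → lam ← eta → theta → nu
  theta is a chain here and theta is conditioned on, so the path is blocked at theta.
Path 3: tau → kappa ← beta → lam → theta → nu
  lam is a chain here and lam is conditioned on, so the path is blocked at lam.
Path 4: tau → kappa ← theta → nu
  theta is a fork here and theta is conditioned on, so the path is blocked at theta.
Path 5: tau → sigma → nu
  sigma is a chain here and sigma is conditioned on, so the path is blocked at sigma.
Since every path is blocked, d-separation holds.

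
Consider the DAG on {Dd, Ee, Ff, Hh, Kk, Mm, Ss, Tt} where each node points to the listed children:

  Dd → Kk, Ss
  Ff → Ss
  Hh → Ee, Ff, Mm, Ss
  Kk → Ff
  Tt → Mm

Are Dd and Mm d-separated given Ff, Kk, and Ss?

We examine all 4 paths between Dd and Mm:
Path 1: Dd → Kk → Ff ← Hh → Mm
  Kk is a chain here and Kk is conditioned on, so the path is blocked at Kk.
Path 2: Dd → Kk → Ff → Ss ← Hh → Mm
  Kk is a chain here and Kk is conditioned on, so the path is blocked at Kk.
Path 3: Dd → Ss ← Hh → Mm
  Ss is a collider and Ss is conditioned on, which opens it; Hh is a fork and Hh is not conditioned on — no node blocks this path, so it is active.
Path 4: Dd → Ss ← Ff ← Hh → Mm
  Ff is a chain here and Ff is conditioned on, so the path is blocked at Ff.
Since the path Dd → Ss ← Hh → Mm is active, Dd and Mm are not d-separated given {Ff, Kk, Ss}.

No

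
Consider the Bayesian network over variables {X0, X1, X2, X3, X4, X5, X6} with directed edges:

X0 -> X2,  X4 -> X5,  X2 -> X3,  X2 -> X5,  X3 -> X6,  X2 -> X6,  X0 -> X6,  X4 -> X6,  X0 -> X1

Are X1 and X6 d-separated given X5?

No — X1 and X6 are not d-separated given {X5}.

4 paths connect X1 and X6; each must be blocked for d-separation to hold:
Path 1: X1 ← X0 → X6
  X0 is a fork and X0 is not conditioned on — no node blocks this path, so it is active.
Path 2: X1 ← X0 → X2 → X6
  X0 is a fork and X0 is not conditioned on; X2 is a chain and X2 is not conditioned on — no node blocks this path, so it is active.
Path 3: X1 ← X0 → X2 → X3 → X6
  X0 is a fork and X0 is not conditioned on; X2 is a chain and X2 is not conditioned on; X3 is a chain and X3 is not conditioned on — no node blocks this path, so it is active.
Path 4: X1 ← X0 → X2 → X5 ← X4 → X6
  X0 is a fork and X0 is not conditioned on; X2 is a chain and X2 is not conditioned on; X5 is a collider and X5 is conditioned on, which opens it; X4 is a fork and X4 is not conditioned on — no node blocks this path, so it is active.
Because an active path exists, X1 and X6 are not d-separated.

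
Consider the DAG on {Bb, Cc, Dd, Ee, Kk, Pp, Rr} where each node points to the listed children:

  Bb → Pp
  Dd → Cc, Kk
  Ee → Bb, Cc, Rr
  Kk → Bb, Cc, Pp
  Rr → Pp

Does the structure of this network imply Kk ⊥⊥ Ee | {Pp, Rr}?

No

There are 6 undirected paths between Kk and Ee; checking each against the conditioning set {Pp, Rr}:
  1. Kk → Bb → Pp ← Rr ← Ee — Bb:chain[open]; Pp:collider[open]; Rr:chain[blocks] ⇒ blocked
  2. Kk → Bb ← Ee — Bb:collider[open] ⇒ active
  3. Kk → Pp ← Bb ← Ee — Pp:collider[open]; Bb:chain[open] ⇒ active
  4. Kk → Pp ← Rr ← Ee — Pp:collider[open]; Rr:chain[blocks] ⇒ blocked
  5. Kk ← Dd → Cc ← Ee — Dd:fork[open]; Cc:collider[blocks] ⇒ blocked
  6. Kk → Cc ← Ee — Cc:collider[blocks] ⇒ blocked
At least one path is unblocked, so d-separation fails.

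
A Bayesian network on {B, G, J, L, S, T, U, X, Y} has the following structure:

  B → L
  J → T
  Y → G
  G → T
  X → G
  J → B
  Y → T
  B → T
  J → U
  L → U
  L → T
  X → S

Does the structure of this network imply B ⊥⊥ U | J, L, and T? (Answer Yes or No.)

Yes

6 paths connect B and U; each must be blocked for d-separation to hold:
  1. B → L → T ← J → U — L:chain[blocks]; T:collider[open]; J:fork[blocks] ⇒ blocked
  2. B → L → U — L:chain[blocks] ⇒ blocked
  3. B → T ← L → U — T:collider[open]; L:fork[blocks] ⇒ blocked
  4. B → T ← J → U — T:collider[open]; J:fork[blocks] ⇒ blocked
  5. B ← J → T ← L → U — J:fork[blocks]; T:collider[open]; L:fork[blocks] ⇒ blocked
  6. B ← J → U — J:fork[blocks] ⇒ blocked
Since every path is blocked, d-separation holds.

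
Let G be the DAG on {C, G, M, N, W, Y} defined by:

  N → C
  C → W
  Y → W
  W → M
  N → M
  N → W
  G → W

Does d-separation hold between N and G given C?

There are 3 undirected paths between N and G; checking each against the conditioning set {C}:
Path 1: N → C → W ← G
  C is a chain here and C is conditioned on, so the path is blocked at C.
Path 2: N → W ← G
  W is a collider here and neither W nor any of its descendants is conditioned on, so the collider stays closed — the path is blocked at W.
Path 3: N → M ← W ← G
  M is a collider here and neither M nor any of its descendants is conditioned on, so the collider stays closed — the path is blocked at M.
Since every path is blocked, d-separation holds.

Yes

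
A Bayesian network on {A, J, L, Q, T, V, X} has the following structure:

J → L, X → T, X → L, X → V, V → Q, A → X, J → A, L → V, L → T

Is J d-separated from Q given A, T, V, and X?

Yes

6 paths connect J and Q; each must be blocked for d-separation to hold:
Path 1: J → L ← X → V → Q
  X is a fork here and X is conditioned on, so the path is blocked at X.
Path 2: J → L → T ← X → V → Q
  X is a fork here and X is conditioned on, so the path is blocked at X.
Path 3: J → L → V → Q
  V is a chain here and V is conditioned on, so the path is blocked at V.
Path 4: J → A → X → T ← L → V → Q
  A is a chain here and A is conditioned on, so the path is blocked at A.
Path 5: J → A → X → L → V → Q
  A is a chain here and A is conditioned on, so the path is blocked at A.
Path 6: J → A → X → V → Q
  A is a chain here and A is conditioned on, so the path is blocked at A.
Since every path is blocked, d-separation holds.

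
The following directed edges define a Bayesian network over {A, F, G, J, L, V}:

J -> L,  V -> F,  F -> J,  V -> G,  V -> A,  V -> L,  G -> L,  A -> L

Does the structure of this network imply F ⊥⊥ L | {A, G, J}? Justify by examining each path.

No

4 paths connect F and L; each must be blocked for d-separation to hold:
Path 1: F ← V → A → L
  A is a chain here and A is conditioned on, so the path is blocked at A.
Path 2: F ← V → G → L
  G is a chain here and G is conditioned on, so the path is blocked at G.
Path 3: F ← V → L
  V is a fork and V is not conditioned on — no node blocks this path, so it is active.
Path 4: F → J → L
  J is a chain here and J is conditioned on, so the path is blocked at J.
At least one path is unblocked, so d-separation fails.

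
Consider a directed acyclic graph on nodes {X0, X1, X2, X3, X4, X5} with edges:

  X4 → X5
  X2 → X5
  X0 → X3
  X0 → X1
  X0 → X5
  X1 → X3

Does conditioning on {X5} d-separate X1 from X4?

No

We examine all 2 paths between X1 and X4:
Path 1: X1 ← X0 → X5 ← X4
  X0 is a fork and X0 is not conditioned on; X5 is a collider and X5 is conditioned on, which opens it — no node blocks this path, so it is active.
Path 2: X1 → X3 ← X0 → X5 ← X4
  X3 is a collider here and neither X3 nor any of its descendants is conditioned on, so the collider stays closed — the path is blocked at X3.
Since the path X1 ← X0 → X5 ← X4 is active, X1 and X4 are not d-separated given {X5}.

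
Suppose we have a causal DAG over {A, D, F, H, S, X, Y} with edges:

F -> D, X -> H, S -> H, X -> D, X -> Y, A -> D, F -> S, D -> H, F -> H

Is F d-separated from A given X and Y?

5 paths connect F and A; each must be blocked for d-separation to hold:
  1. F → H ← X → D ← A — H:collider[blocks]; X:fork[blocks]; D:collider[blocks] ⇒ blocked
  2. F → H ← D ← A — H:collider[blocks]; D:chain[open] ⇒ blocked
  3. F → S → H ← X → D ← A — S:chain[open]; H:collider[blocks]; X:fork[blocks]; D:collider[blocks] ⇒ blocked
  4. F → S → H ← D ← A — S:chain[open]; H:collider[blocks]; D:chain[open] ⇒ blocked
  5. F → D ← A — D:collider[blocks] ⇒ blocked
Since every path is blocked, d-separation holds.

Yes — F and A are d-separated given {X, Y}.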